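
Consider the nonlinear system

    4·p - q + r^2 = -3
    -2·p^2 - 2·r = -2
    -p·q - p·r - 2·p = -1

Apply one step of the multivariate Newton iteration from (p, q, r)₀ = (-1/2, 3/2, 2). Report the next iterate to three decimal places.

(1.875, 19.000, 3.125)

At (-1/2, 3/2, 2): F = (3.500, -2.500, 3.750).
Jacobian J = [[4, -1, 2·r], [-4·p, 0, -2], [-q - r - 2, -p, -p]].
At the point, J = [[4.000, -1.000, 4.000], [2.000, 0.000, -2.000], [-5.500, 0.500, 0.500]] (det J = -2.000).
Solving J·Δ = −F gives Δ = (2.375, 17.500, 1.125).
Then the next iterate is (p, q, r)₁ = (1.875, 19.000, 3.125).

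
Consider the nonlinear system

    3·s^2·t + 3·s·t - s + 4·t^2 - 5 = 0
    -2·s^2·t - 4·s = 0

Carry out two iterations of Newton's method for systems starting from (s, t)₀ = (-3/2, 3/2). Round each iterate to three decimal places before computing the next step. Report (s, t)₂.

(-1.093, 0.430)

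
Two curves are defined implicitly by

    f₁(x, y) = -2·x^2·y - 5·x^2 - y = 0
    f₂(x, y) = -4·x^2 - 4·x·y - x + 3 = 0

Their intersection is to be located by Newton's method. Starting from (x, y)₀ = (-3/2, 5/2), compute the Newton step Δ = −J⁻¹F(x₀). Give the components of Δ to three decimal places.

(0.497, -1.833)

At (-3/2, 5/2): F = (-25.000, 10.500).
Jacobian J = [[-4·x·y - 10·x, -2·x^2 - 1], [-8·x - 4·y - 1, -4·x]].
At the point, J = [[30.000, -5.500], [1.000, 6.000]] (det J = 185.500).
Solving J·Δ = −F gives Δ = (0.497, -1.833).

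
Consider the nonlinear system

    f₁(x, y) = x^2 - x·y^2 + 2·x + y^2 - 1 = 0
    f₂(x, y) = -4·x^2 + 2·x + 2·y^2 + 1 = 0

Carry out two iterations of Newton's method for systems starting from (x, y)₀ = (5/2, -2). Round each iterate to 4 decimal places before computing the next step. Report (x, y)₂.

(2.1910, -2.6291)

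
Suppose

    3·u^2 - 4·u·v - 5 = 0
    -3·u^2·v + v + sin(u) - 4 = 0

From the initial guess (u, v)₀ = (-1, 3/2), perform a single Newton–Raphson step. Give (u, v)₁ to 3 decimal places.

At (-1, 3/2): F = (4.000, -7.84147).
Jacobian J = [[6·u - 4·v, -4·u], [-6·u·v + cos(u), -3·u^2 + 1]].
At the point, J = [[-12.000, 4.000], [9.54030, -2.000]] (det J = -14.16121).
Solving J·Δ = −F gives Δ = (1.650, 3.950).
Then the next iterate is (u, v)₁ = (0.650, 5.450).

(0.650, 5.450)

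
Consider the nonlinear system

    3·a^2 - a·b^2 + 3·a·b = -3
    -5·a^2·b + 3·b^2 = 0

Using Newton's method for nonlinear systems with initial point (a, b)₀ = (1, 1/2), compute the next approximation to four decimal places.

(-1.4444, 5.7361)

At (1, 1/2): F = (7.2500, -1.7500).
Jacobian J = [[6·a - b^2 + 3·b, -2·a·b + 3·a], [-10·a·b, -5·a^2 + 6·b]].
At the point, J = [[7.2500, 2.0000], [-5.0000, -2.0000]] (det J = -4.5000).
Solving J·Δ = −F gives Δ = (-2.4444, 5.2361).
Then the next iterate is (a, b)₁ = (-1.4444, 5.7361).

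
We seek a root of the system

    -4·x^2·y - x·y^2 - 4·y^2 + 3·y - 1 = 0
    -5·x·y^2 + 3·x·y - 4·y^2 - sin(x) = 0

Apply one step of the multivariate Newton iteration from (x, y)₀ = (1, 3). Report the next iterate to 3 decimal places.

(0.562, 1.885)

At (1, 3): F = (-49.000, -72.84147).
Jacobian J = [[-8·x·y - y^2, -4·x^2 - 2·x·y - 8·y + 3], [-5·y^2 + 3·y - cos(x), -10·x·y + 3·x - 8·y]].
At the point, J = [[-33.000, -31.000], [-36.54030, -51.000]] (det J = 550.25063).
Solving J·Δ = −F gives Δ = (-0.438, -1.115).
Then the next iterate is (x, y)₁ = (0.562, 1.885).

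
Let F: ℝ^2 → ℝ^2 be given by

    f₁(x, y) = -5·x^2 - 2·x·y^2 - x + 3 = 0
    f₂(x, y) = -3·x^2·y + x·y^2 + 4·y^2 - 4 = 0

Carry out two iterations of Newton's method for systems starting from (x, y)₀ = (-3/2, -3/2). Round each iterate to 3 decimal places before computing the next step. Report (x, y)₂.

At (-3/2, -3/2): F = (0.000, 11.750).
Jacobian J = [[-10·x - 2·y^2 - 1, -4·x·y], [-6·x·y + y^2, -3·x^2 + 2·x·y + 8·y]].
At the point, J = [[9.500, -9.000], [-11.250, -14.250]] (det J = -236.625).
Solving J·Δ = −F gives Δ = (0.447, 0.472).
Then the next iterate is (x, y)₁ = (-1.053, -1.028).
Round to (-1.053, -1.028) and repeat: F = (0.73454, 2.53391), J = [[7.41643, -4.32994], [-5.43812, -9.38546]].
Δ = (0.044, 0.245), so (x, y)₂ = (-1.009, -0.783).

(-1.009, -0.783)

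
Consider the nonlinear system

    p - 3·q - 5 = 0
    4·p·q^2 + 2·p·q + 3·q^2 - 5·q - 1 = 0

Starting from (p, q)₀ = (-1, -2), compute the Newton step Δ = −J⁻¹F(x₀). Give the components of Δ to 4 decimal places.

(-0.8182, -0.2727)

At (-1, -2): F = (0.0000, 9.0000).
Jacobian J = [[1, -3], [4·q^2 + 2·q, 8·p·q + 2·p + 6·q - 5]].
At the point, J = [[1.0000, -3.0000], [12.0000, -3.0000]] (det J = 33.0000).
Solving J·Δ = −F gives Δ = (-0.8182, -0.2727).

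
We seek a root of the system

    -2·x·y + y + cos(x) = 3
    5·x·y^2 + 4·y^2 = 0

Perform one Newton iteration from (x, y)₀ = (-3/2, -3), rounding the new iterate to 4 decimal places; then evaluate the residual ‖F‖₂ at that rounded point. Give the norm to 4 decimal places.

3622.5935

At (-3/2, -3): F = (-14.929263, -31.5000).
Jacobian J = [[-2·y - sin(x), -2·x + 1], [5·y^2, 10·x·y + 8·y]].
At the point, J = [[6.997495, 4.0000], [45.0000, 21.0000]] (det J = -33.052605).
Solving J·Δ = −F gives Δ = (-5.6732, 13.6569).
Then the next iterate is (x, y)₁ = (-7.1732, 10.6569).
Re-evaluating at (-7.1732, 10.6569): F = (161.174451, -3619.006248), so ‖F‖₂ = 3622.5935.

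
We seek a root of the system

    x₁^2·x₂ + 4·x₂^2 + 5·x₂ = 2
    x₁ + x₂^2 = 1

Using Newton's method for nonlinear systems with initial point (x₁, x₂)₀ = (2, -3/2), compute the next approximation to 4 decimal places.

At (2, -3/2): F = (-6.5000, 3.2500).
Jacobian J = [[2·x₁·x₂, x₁^2 + 8·x₂ + 5], [1, 2·x₂]].
At the point, J = [[-6.0000, -3.0000], [1.0000, -3.0000]] (det J = 21.0000).
Solving J·Δ = −F gives Δ = (-1.3929, 0.6190).
Then the next iterate is (x₁, x₂)₁ = (0.6071, -0.8810).

(0.6071, -0.8810)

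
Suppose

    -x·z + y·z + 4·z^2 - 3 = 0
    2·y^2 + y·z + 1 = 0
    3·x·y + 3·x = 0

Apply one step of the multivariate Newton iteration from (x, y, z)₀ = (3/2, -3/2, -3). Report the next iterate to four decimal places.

(2.5446, -0.6518, -1.4226)

At (3/2, -3/2, -3): F = (42.0000, 10.0000, -2.2500).
Jacobian J = [[-z, z, -x + y + 8·z], [0, 4·y + z, y], [3·y + 3, 3·x, 0]].
At the point, J = [[3.0000, -3.0000, -27.0000], [0.0000, -9.0000, -1.5000], [-1.5000, 4.5000, 0.0000]] (det J = 378.0000).
Solving J·Δ = −F gives Δ = (1.0446, 0.8482, 1.5774).
Then the next iterate is (x, y, z)₁ = (2.5446, -0.6518, -1.4226).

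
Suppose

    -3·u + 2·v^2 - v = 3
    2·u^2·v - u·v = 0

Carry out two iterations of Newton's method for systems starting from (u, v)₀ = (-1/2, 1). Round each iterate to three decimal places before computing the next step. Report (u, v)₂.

At (-1/2, 1): F = (-0.500, 1.000).
Jacobian J = [[-3, 4·v - 1], [4·u·v - v, 2·u^2 - u]].
At the point, J = [[-3.000, 3.000], [-3.000, 1.000]] (det J = 6.000).
Solving J·Δ = −F gives Δ = (0.583, 0.750).
Then the next iterate is (u, v)₁ = (0.083, 1.750).
Round to (0.083, 1.750) and repeat: F = (1.126, -0.12114), J = [[-3.000, 6.000], [-1.169, -0.06922]].
Δ = (-0.090, -0.233), so (u, v)₂ = (-0.007, 1.517).

(-0.007, 1.517)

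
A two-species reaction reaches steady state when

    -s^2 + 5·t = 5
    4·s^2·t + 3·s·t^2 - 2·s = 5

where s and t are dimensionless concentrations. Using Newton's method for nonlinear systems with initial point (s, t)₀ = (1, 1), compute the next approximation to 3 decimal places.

(0.846, 1.138)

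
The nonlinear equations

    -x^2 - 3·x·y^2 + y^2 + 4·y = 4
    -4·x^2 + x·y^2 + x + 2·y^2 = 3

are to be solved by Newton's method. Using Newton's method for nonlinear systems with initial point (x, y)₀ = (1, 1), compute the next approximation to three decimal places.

(0.400, 0.900)

At (1, 1): F = (-3.000, -3.000).
Jacobian J = [[-2·x - 3·y^2, -6·x·y + 2·y + 4], [-8·x + y^2 + 1, 2·x·y + 4·y]].
At the point, J = [[-5.000, 0.000], [-6.000, 6.000]] (det J = -30.000).
Solving J·Δ = −F gives Δ = (-0.600, -0.100).
Then the next iterate is (x, y)₁ = (0.400, 0.900).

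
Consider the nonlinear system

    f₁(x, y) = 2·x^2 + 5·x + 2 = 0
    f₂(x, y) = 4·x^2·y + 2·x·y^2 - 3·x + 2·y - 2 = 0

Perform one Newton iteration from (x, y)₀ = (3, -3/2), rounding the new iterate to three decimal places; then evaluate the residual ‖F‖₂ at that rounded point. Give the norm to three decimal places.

11.339

At (3, -3/2): F = (35.000, -54.500).
Jacobian J = [[4·x + 5, 0], [8·x·y + 2·y^2 - 3, 4·x^2 + 4·x·y + 2]].
At the point, J = [[17.000, 0.000], [-34.500, 20.000]] (det J = 340.000).
Solving J·Δ = −F gives Δ = (-2.059, -0.826).
Then the next iterate is (x, y)₁ = (0.941, -2.326).
Re-evaluating at (0.941, -2.326): F = (8.47596, -7.53138), so ‖F‖₂ = 11.339.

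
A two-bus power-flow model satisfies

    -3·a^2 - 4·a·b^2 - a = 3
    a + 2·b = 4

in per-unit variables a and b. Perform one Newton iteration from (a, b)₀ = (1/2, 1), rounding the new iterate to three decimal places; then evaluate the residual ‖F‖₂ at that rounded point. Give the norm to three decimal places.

At (1/2, 1): F = (-6.250, -1.500).
Jacobian J = [[-6·a - 4·b^2 - 1, -8·a·b], [1, 2]].
At the point, J = [[-8.000, -4.000], [1.000, 2.000]] (det J = -12.000).
Solving J·Δ = −F gives Δ = (-1.542, 1.521).
Then the next iterate is (a, b)₁ = (-1.042, 2.521).
Re-evaluating at (-1.042, 2.521): F = (21.27419, 0.000), so ‖F‖₂ = 21.274.

21.274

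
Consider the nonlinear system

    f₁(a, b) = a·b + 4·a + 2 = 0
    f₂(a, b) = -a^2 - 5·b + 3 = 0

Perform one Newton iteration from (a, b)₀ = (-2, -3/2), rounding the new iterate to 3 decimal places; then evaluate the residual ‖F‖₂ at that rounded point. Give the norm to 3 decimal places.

At (-2, -3/2): F = (-3.000, 6.500).
Jacobian J = [[b + 4, a], [-2·a, -5]].
At the point, J = [[2.500, -2.000], [4.000, -5.000]] (det J = -4.500).
Solving J·Δ = −F gives Δ = (6.222, 6.278).
Then the next iterate is (a, b)₁ = (4.222, 4.778).
Re-evaluating at (4.222, 4.778): F = (39.06072, -38.71528), so ‖F‖₂ = 54.996.

54.996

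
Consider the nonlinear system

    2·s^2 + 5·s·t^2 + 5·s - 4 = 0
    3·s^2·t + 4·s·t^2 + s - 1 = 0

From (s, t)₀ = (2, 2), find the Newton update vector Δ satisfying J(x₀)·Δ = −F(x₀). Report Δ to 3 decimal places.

At (2, 2): F = (54.000, 57.000).
Jacobian J = [[4·s + 5·t^2 + 5, 10·s·t], [6·s·t + 4·t^2 + 1, 3·s^2 + 8·s·t]].
At the point, J = [[33.000, 40.000], [41.000, 44.000]] (det J = -188.000).
Solving J·Δ = −F gives Δ = (0.511, -1.771).

(0.511, -1.771)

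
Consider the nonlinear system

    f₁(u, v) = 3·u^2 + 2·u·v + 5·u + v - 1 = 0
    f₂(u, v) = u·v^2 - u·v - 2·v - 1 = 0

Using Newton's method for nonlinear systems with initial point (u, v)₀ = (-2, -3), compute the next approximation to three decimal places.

At (-2, -3): F = (10.000, -19.000).
Jacobian J = [[6·u + 2·v + 5, 2·u + 1], [v^2 - v, 2·u·v - u - 2]].
At the point, J = [[-13.000, -3.000], [12.000, 12.000]] (det J = -120.000).
Solving J·Δ = −F gives Δ = (0.525, 1.058).
Then the next iterate is (u, v)₁ = (-1.475, -1.942).

(-1.475, -1.942)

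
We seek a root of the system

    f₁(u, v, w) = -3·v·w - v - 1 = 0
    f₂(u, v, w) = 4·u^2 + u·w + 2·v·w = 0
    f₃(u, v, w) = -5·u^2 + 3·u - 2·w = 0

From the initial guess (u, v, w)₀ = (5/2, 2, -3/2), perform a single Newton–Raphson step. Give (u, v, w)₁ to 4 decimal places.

At (5/2, 2, -3/2): F = (6.0000, 15.2500, -20.7500).
Jacobian J = [[0, -3·w - 1, -3·v], [8·u + w, 2·w, u + 2·v], [-10·u + 3, 0, -2]].
At the point, J = [[0.0000, 3.5000, -6.0000], [18.5000, -3.0000, 6.5000], [-22.0000, 0.0000, -2.0000]] (det J = 25.0000).
Solving J·Δ = −F gives Δ = (-1.7675, 13.8300, 9.0675).
Then the next iterate is (u, v, w)₁ = (0.7325, 15.8300, 7.5675).

(0.7325, 15.8300, 7.5675)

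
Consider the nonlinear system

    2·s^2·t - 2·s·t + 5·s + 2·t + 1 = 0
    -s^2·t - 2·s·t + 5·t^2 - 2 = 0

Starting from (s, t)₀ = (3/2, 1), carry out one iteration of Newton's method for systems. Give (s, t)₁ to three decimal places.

At (3/2, 1): F = (12.000, -2.250).
Jacobian J = [[4·s·t - 2·t + 5, 2·s^2 - 2·s + 2], [-2·s·t - 2·t, -s^2 - 2·s + 10·t]].
At the point, J = [[9.000, 3.500], [-5.000, 4.750]] (det J = 60.250).
Solving J·Δ = −F gives Δ = (-1.077, -0.660).
Then the next iterate is (s, t)₁ = (0.423, 0.340).

(0.423, 0.340)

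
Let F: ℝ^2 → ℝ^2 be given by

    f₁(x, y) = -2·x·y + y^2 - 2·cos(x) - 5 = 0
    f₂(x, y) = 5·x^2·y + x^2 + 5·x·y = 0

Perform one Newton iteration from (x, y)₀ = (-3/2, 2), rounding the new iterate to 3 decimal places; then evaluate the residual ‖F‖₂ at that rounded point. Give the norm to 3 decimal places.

2.615

At (-3/2, 2): F = (4.85853, 9.750).
Jacobian J = [[-2·y + 2·sin(x), -2·x + 2·y], [10·x·y + 2·x + 5·y, 5·x^2 + 5·x]].
At the point, J = [[-5.99499, 7.000], [-23.000, 3.750]] (det J = 138.51879).
Solving J·Δ = −F gives Δ = (0.361, -0.385).
Then the next iterate is (x, y)₁ = (-1.139, 1.615).
Re-evaluating at (-1.139, 1.615): F = (0.45019, 2.57576), so ‖F‖₂ = 2.615.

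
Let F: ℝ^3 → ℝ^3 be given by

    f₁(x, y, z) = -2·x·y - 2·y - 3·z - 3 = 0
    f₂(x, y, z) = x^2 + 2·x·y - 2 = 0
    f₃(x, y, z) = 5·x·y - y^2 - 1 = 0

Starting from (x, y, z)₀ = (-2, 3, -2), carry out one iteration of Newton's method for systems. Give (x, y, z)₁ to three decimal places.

(-2.000, 0.500, -0.667)

At (-2, 3, -2): F = (9.000, -10.000, -40.000).
Jacobian J = [[-2·y, -2·x - 2, -3], [2·x + 2·y, 2·x, 0], [5·y, 5·x - 2·y, 0]].
At the point, J = [[-6.000, 2.000, -3.000], [2.000, -4.000, 0.000], [15.000, -16.000, 0.000]] (det J = -84.000).
Solving J·Δ = −F gives Δ = (0.000, -2.500, 1.333).
Then the next iterate is (x, y, z)₁ = (-2.000, 0.500, -0.667).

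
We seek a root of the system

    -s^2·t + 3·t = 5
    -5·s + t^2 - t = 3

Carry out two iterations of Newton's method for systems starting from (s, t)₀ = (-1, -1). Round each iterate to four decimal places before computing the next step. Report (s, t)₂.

(-0.9762, 0.4071)

At (-1, -1): F = (-7.0000, 4.0000).
Jacobian J = [[-2·s·t, -s^2 + 3], [-5, 2·t - 1]].
At the point, J = [[-2.0000, 2.0000], [-5.0000, -3.0000]] (det J = 16.0000).
Solving J·Δ = −F gives Δ = (-0.8125, 2.6875).
Then the next iterate is (s, t)₁ = (-1.8125, 1.6875).
Round to (-1.8125, 1.6875) and repeat: F = (-5.481201, 7.222656), J = [[6.117188, -0.285156], [-5.0000, 2.3750]].
Δ = (0.8363, -1.2804), so (s, t)₂ = (-0.9762, 0.4071).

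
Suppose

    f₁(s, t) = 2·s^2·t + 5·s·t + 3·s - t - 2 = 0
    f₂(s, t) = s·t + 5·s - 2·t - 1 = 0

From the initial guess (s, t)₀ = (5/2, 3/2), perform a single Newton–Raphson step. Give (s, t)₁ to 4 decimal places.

(0.5925, 1.7976)

At (5/2, 3/2): F = (41.5000, 12.2500).
Jacobian J = [[4·s·t + 5·t + 3, 2·s^2 + 5·s - 1], [t + 5, s - 2]].
At the point, J = [[25.5000, 24.0000], [6.5000, 0.5000]] (det J = -143.2500).
Solving J·Δ = −F gives Δ = (-1.9075, 0.2976).
Then the next iterate is (s, t)₁ = (0.5925, 1.7976).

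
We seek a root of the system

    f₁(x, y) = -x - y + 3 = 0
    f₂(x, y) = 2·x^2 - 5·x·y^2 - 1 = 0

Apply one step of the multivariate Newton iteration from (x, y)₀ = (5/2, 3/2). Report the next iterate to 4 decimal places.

At (5/2, 3/2): F = (-1.0000, -16.6250).
Jacobian J = [[-1, -1], [4·x - 5·y^2, -10·x·y]].
At the point, J = [[-1.0000, -1.0000], [-1.2500, -37.5000]] (det J = 36.2500).
Solving J·Δ = −F gives Δ = (-0.5759, -0.4241).
Then the next iterate is (x, y)₁ = (1.9241, 1.0759).

(1.9241, 1.0759)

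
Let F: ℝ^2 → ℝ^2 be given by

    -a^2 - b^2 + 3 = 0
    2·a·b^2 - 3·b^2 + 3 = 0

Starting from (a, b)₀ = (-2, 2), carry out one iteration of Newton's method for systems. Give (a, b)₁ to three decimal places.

At (-2, 2): F = (-5.000, -25.000).
Jacobian J = [[-2·a, -2·b], [2·b^2, 4·a·b - 6·b]].
At the point, J = [[4.000, -4.000], [8.000, -28.000]] (det J = -80.000).
Solving J·Δ = −F gives Δ = (0.500, -0.750).
Then the next iterate is (a, b)₁ = (-1.500, 1.250).

(-1.500, 1.250)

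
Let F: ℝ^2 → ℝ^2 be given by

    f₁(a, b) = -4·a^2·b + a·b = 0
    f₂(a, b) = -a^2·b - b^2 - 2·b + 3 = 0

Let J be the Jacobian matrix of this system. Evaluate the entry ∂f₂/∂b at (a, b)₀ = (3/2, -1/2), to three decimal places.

-3.250

∂f₂/∂b = -a^2 - 2·b - 2.
At (3/2, -1/2) this is -3.250.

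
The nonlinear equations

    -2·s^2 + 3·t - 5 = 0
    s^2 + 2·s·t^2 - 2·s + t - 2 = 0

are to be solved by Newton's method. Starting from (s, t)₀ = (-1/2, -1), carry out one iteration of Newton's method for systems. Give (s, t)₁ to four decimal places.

(1.4167, 0.5556)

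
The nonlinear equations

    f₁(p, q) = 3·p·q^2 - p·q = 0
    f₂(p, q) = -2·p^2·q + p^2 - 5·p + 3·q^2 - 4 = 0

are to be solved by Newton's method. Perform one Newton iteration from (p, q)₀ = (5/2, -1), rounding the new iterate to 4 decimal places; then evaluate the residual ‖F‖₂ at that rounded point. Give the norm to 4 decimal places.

At (5/2, -1): F = (10.0000, 5.2500).
Jacobian J = [[3·q^2 - q, 6·p·q - p], [-4·p·q + 2·p - 5, -2·p^2 + 6·q]].
At the point, J = [[4.0000, -17.5000], [10.0000, -18.5000]] (det J = 101.0000).
Solving J·Δ = −F gives Δ = (0.9220, 0.7822).
Then the next iterate is (p, q)₁ = (3.4220, -0.2178).
Re-evaluating at (3.4220, -0.2178): F = (1.232298, -4.156693), so ‖F‖₂ = 4.3355.

4.3355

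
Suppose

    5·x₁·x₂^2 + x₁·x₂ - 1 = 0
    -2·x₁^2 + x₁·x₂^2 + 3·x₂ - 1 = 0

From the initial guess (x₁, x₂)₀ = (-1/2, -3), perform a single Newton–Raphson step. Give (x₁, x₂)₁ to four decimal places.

At (-1/2, -3): F = (-22.0000, -15.0000).
Jacobian J = [[5·x₂^2 + x₂, 10·x₁·x₂ + x₁], [-4·x₁ + x₂^2, 2·x₁·x₂ + 3]].
At the point, J = [[42.0000, 14.5000], [11.0000, 6.0000]] (det J = 92.5000).
Solving J·Δ = −F gives Δ = (-0.9243, 4.1946).
Then the next iterate is (x₁, x₂)₁ = (-1.4243, 1.1946).

(-1.4243, 1.1946)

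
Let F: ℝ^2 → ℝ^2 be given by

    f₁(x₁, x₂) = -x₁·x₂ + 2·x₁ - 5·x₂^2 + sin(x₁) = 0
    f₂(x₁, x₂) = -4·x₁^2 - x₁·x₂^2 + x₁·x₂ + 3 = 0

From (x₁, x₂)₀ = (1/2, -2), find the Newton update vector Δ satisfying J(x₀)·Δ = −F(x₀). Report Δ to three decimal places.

(0.117, 0.869)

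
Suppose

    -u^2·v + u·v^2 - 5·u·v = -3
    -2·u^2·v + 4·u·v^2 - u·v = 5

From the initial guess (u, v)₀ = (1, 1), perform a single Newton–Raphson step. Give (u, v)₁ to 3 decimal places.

(0.235, 1.647)

At (1, 1): F = (-2.000, -4.000).
Jacobian J = [[-2·u·v + v^2 - 5·v, -u^2 + 2·u·v - 5·u], [-4·u·v + 4·v^2 - v, -2·u^2 + 8·u·v - u]].
At the point, J = [[-6.000, -4.000], [-1.000, 5.000]] (det J = -34.000).
Solving J·Δ = −F gives Δ = (-0.765, 0.647).
Then the next iterate is (u, v)₁ = (0.235, 1.647).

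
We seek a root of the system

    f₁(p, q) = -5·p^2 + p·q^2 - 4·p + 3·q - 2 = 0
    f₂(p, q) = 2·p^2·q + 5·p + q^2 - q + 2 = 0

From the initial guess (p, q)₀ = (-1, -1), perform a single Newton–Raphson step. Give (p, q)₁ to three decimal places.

(-0.577, -0.192)

At (-1, -1): F = (-7.000, -3.000).
Jacobian J = [[-10·p + q^2 - 4, 2·p·q + 3], [4·p·q + 5, 2·p^2 + 2·q - 1]].
At the point, J = [[7.000, 5.000], [9.000, -1.000]] (det J = -52.000).
Solving J·Δ = −F gives Δ = (0.423, 0.808).
Then the next iterate is (p, q)₁ = (-0.577, -0.192).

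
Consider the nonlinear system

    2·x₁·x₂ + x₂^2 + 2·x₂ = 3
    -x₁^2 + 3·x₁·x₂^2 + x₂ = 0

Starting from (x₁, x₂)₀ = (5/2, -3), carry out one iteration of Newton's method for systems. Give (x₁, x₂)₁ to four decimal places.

(0.0134, -2.9194)

At (5/2, -3): F = (-15.0000, 58.2500).
Jacobian J = [[2·x₂, 2·x₁ + 2·x₂ + 2], [-2·x₁ + 3·x₂^2, 6·x₁·x₂ + 1]].
At the point, J = [[-6.0000, 1.0000], [22.0000, -44.0000]] (det J = 242.0000).
Solving J·Δ = −F gives Δ = (-2.4866, 0.0806).
Then the next iterate is (x₁, x₂)₁ = (0.0134, -2.9194).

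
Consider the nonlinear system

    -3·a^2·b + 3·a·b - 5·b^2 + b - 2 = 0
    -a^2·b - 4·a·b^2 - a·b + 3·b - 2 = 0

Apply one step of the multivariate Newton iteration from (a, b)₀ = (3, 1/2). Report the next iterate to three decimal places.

At (3, 1/2): F = (-11.750, -9.500).
Jacobian J = [[-6·a·b + 3·b, -3·a^2 + 3·a - 10·b + 1], [-2·a·b - 4·b^2 - b, -a^2 - 8·a·b - a + 3]].
At the point, J = [[-7.500, -22.000], [-4.500, -21.000]] (det J = 58.500).
Solving J·Δ = −F gives Δ = (-0.645, -0.314).
Then the next iterate is (a, b)₁ = (2.355, 0.186).

(2.355, 0.186)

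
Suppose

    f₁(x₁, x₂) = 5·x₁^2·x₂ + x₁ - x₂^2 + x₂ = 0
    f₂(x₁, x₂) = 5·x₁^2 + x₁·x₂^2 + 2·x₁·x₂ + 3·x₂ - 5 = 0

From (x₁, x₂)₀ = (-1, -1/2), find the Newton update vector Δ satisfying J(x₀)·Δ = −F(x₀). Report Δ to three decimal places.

(0.037, 0.575)

At (-1, -1/2): F = (-4.250, -0.750).
Jacobian J = [[10·x₁·x₂ + 1, 5·x₁^2 - 2·x₂ + 1], [10·x₁ + x₂^2 + 2·x₂, 2·x₁·x₂ + 2·x₁ + 3]].
At the point, J = [[6.000, 7.000], [-10.750, 2.000]] (det J = 87.250).
Solving J·Δ = −F gives Δ = (0.037, 0.575).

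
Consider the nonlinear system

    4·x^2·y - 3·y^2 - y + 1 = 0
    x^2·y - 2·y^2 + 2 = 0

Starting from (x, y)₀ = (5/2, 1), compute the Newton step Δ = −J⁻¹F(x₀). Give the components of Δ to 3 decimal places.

(-1.400, 0.333)

At (5/2, 1): F = (22.000, 6.250).
Jacobian J = [[8·x·y, 4·x^2 - 6·y - 1], [2·x·y, x^2 - 4·y]].
At the point, J = [[20.000, 18.000], [5.000, 2.250]] (det J = -45.000).
Solving J·Δ = −F gives Δ = (-1.400, 0.333).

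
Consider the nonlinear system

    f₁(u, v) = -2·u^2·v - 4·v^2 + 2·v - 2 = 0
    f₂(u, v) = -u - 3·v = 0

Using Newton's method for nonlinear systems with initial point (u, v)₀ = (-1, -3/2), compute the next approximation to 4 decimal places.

(0.1000, -0.0333)

At (-1, -3/2): F = (-11.0000, 5.5000).
Jacobian J = [[-4·u·v, -2·u^2 - 8·v + 2], [-1, -3]].
At the point, J = [[-6.0000, 12.0000], [-1.0000, -3.0000]] (det J = 30.0000).
Solving J·Δ = −F gives Δ = (1.1000, 1.4667).
Then the next iterate is (u, v)₁ = (0.1000, -0.0333).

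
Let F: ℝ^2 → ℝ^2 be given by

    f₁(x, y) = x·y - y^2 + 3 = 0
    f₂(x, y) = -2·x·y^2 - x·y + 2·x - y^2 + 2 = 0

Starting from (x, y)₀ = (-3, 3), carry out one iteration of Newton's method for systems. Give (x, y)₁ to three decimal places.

(-3.625, 1.125)

At (-3, 3): F = (-15.000, 50.000).
Jacobian J = [[y, x - 2·y], [-2·y^2 - y + 2, -4·x·y - x - 2·y]].
At the point, J = [[3.000, -9.000], [-19.000, 33.000]] (det J = -72.000).
Solving J·Δ = −F gives Δ = (-0.625, -1.875).
Then the next iterate is (x, y)₁ = (-3.625, 1.125).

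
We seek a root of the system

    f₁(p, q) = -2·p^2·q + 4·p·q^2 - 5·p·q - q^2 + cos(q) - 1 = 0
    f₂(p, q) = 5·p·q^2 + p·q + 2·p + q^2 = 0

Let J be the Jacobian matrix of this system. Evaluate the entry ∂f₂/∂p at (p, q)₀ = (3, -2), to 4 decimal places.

20.0000

∂f₂/∂p = 5·q^2 + q + 2.
At (3, -2) this is 20.0000.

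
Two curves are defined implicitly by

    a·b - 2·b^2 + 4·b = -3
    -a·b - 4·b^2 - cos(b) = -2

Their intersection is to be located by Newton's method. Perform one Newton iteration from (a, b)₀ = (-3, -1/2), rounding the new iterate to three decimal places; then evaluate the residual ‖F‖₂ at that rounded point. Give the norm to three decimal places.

0.328

At (-3, -1/2): F = (2.000, -1.37758).
Jacobian J = [[b, a - 4·b + 4], [-b, -a - 8·b + sin(b)]].
At the point, J = [[-0.500, 3.000], [0.500, 6.52057]] (det J = -4.76029).
Solving J·Δ = −F gives Δ = (3.608, -0.065).
Then the next iterate is (a, b)₁ = (0.608, -0.565).
Re-evaluating at (0.608, -0.565): F = (-0.24197, 0.22203), so ‖F‖₂ = 0.328.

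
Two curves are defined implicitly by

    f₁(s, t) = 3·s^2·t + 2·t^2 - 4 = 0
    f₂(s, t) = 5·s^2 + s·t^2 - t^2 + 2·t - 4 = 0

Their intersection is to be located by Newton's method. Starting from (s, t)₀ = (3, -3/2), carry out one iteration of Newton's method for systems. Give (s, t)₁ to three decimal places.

(1.713, -1.250)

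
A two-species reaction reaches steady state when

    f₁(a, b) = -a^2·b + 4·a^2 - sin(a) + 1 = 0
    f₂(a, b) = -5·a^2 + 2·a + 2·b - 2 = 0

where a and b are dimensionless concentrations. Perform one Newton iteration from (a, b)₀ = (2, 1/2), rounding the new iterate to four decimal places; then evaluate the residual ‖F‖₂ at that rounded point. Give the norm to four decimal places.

At (2, 1/2): F = (14.090703, -17.0000).
Jacobian J = [[-2·a·b + 8·a - cos(a), -a^2], [-10·a + 2, 2]].
At the point, J = [[14.416147, -4.0000], [-18.0000, 2.0000]] (det J = -43.167706).
Solving J·Δ = −F gives Δ = (-0.9224, 0.1983).
Then the next iterate is (a, b)₁ = (1.0776, 0.6983).
Re-evaluating at (1.0776, 0.6983): F = (3.953182, -4.254309), so ‖F‖₂ = 5.8075.

5.8075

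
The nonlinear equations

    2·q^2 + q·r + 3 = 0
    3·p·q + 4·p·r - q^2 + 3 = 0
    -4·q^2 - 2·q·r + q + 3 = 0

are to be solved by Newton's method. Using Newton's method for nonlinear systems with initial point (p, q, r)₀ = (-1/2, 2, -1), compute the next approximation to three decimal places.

At (-1/2, 2, -1): F = (9.000, -2.000, -7.000).
Jacobian J = [[0, 4·q + r, q], [3·q + 4·r, 3·p - 2·q, 4·p], [0, -8·q - 2·r + 1, -2·q]].
At the point, J = [[0.000, 7.000, 2.000], [2.000, -5.500, -2.000], [0.000, -13.000, -4.000]] (det J = 4.000).
Solving J·Δ = −F gives Δ = (4.750, -11.000, 34.000).
Then the next iterate is (p, q, r)₁ = (4.250, -9.000, 33.000).

(4.250, -9.000, 33.000)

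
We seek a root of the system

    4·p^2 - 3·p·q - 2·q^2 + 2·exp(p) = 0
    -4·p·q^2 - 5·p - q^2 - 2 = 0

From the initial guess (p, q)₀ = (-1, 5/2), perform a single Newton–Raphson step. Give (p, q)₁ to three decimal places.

At (-1, 5/2): F = (-0.26424, 21.750).
Jacobian J = [[8·p - 3·q + 2·exp(p), -3·p - 4·q], [-4·q^2 - 5, -8·p·q - 2·q]].
At the point, J = [[-14.76424, -7.000], [-30.000, 15.000]] (det J = -431.46362).
Solving J·Δ = −F gives Δ = (0.344, -0.763).
Then the next iterate is (p, q)₁ = (-0.656, 1.737).

(-0.656, 1.737)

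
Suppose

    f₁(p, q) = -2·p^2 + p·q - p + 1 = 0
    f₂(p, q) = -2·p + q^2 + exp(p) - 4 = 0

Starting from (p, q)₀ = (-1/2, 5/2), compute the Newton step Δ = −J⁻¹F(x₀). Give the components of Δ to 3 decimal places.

(-0.040, -0.783)

At (-1/2, 5/2): F = (-0.250, 3.85653).
Jacobian J = [[-4·p + q - 1, p], [exp(p) - 2, 2·q]].
At the point, J = [[3.500, -0.500], [-1.39347, 5.000]] (det J = 16.80327).
Solving J·Δ = −F gives Δ = (-0.040, -0.783).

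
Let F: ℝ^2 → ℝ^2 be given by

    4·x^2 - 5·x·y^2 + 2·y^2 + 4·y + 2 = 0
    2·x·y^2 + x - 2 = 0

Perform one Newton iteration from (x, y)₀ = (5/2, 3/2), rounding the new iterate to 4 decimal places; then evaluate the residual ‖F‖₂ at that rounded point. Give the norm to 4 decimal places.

At (5/2, 3/2): F = (9.3750, 11.7500).
Jacobian J = [[8·x - 5·y^2, -10·x·y + 4·y + 4], [2·y^2 + 1, 4·x·y]].
At the point, J = [[8.7500, -27.5000], [5.5000, 15.0000]] (det J = 282.5000).
Solving J·Δ = −F gives Δ = (-1.6416, -0.1814).
Then the next iterate is (x, y)₁ = (0.8584, 1.3186).
Re-evaluating at (0.8584, 1.3186): F = (6.236688, 1.843410), so ‖F‖₂ = 6.5034.

6.5034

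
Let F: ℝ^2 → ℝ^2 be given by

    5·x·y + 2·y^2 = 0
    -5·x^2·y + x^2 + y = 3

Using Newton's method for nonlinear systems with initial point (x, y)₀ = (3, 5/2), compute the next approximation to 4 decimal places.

(2.6596, 0.6702)

At (3, 5/2): F = (50.0000, -104.0000).
Jacobian J = [[5·y, 5·x + 4·y], [-10·x·y + 2·x, -5·x^2 + 1]].
At the point, J = [[12.5000, 25.0000], [-69.0000, -44.0000]] (det J = 1175.0000).
Solving J·Δ = −F gives Δ = (-0.3404, -1.8298).
Then the next iterate is (x, y)₁ = (2.6596, 0.6702).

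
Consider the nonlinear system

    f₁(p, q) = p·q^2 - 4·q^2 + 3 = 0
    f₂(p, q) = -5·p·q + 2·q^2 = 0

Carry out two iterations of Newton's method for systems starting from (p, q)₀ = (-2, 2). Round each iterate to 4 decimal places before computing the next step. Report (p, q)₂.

(0.1899, 1.0308)

At (-2, 2): F = (-21.0000, 28.0000).
Jacobian J = [[q^2, 2·p·q - 8·q], [-5·q, -5·p + 4·q]].
At the point, J = [[4.0000, -24.0000], [-10.0000, 18.0000]] (det J = -168.0000).
Solving J·Δ = −F gives Δ = (1.7500, -0.5833).
Then the next iterate is (p, q)₁ = (-0.2500, 1.4167).
Round to (-0.2500, 1.4167) and repeat: F = (-5.529915, 5.784953), J = [[2.007039, -12.041950], [-7.0835, 6.9168]].
Δ = (0.4399, -0.3859), so (p, q)₂ = (0.1899, 1.0308).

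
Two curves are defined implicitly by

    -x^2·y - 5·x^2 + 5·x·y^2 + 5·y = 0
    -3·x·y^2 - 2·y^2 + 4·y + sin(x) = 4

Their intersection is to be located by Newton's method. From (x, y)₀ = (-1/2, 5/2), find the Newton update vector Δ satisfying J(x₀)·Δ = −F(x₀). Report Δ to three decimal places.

At (-1/2, 5/2): F = (-5.000, 2.39557).
Jacobian J = [[-2·x·y - 10·x + 5·y^2, -x^2 + 10·x·y + 5], [-3·y^2 + cos(x), -6·x·y - 4·y + 4]].
At the point, J = [[38.750, -7.750], [-17.87242, 1.500]] (det J = -80.38624).
Solving J·Δ = −F gives Δ = (0.138, 0.043).

(0.138, 0.043)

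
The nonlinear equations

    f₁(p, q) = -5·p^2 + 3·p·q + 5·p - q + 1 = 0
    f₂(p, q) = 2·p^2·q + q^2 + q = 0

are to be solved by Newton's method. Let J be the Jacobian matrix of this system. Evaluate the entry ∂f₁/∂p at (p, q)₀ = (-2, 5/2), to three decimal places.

∂f₁/∂p = -10·p + 3·q + 5.
At (-2, 5/2) this is 32.500.

32.500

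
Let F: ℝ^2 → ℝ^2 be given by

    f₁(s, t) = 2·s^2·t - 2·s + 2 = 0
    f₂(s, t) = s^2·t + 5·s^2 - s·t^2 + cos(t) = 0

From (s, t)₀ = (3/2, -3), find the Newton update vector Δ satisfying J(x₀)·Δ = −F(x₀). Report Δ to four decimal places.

(-0.5609, 0.7293)

At (3/2, -3): F = (-14.5000, -9.989992).
Jacobian J = [[4·s·t - 2, 2·s^2], [2·s·t + 10·s - t^2, s^2 - 2·s·t - sin(t)]].
At the point, J = [[-20.0000, 4.5000], [-3.0000, 11.391120]] (det J = -214.322400).
Solving J·Δ = −F gives Δ = (-0.5609, 0.7293).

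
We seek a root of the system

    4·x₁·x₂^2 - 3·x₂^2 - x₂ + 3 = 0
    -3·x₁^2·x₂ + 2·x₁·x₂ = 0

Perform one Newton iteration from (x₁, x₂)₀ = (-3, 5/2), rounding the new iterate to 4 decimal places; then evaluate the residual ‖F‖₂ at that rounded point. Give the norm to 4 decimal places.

36.3306

At (-3, 5/2): F = (-93.2500, -82.5000).
Jacobian J = [[4·x₂^2, 8·x₁·x₂ - 6·x₂ - 1], [-6·x₁·x₂ + 2·x₂, -3·x₁^2 + 2·x₁]].
At the point, J = [[25.0000, -76.0000], [50.0000, -33.0000]] (det J = 2975.0000).
Solving J·Δ = −F gives Δ = (1.0732, -0.8739).
Then the next iterate is (x₁, x₂)₁ = (-1.9268, 1.6261).
Re-evaluating at (-1.9268, 1.6261): F = (-26.938091, -24.377312), so ‖F‖₂ = 36.3306.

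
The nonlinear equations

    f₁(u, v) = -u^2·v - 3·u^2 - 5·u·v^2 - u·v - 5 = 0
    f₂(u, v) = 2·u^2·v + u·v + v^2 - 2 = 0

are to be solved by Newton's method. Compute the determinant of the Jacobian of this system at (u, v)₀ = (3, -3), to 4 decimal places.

J = [[-2·u·v - 6·u - 5·v^2 - v, -u^2 - 10·u·v - u], [4·u·v + v, 2·u^2 + u + 2·v]].
At the point, J = [[-42.0000, 78.0000], [-39.0000, 15.0000]].
det J = 2412.0000.

2412.0000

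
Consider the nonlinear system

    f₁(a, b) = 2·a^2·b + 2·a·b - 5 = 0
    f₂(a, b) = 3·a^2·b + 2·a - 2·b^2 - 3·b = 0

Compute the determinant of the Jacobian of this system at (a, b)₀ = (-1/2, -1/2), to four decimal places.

J = [[4·a·b + 2·b, 2·a^2 + 2·a], [6·a·b + 2, 3·a^2 - 4·b - 3]].
At the point, J = [[0.0000, -0.5000], [3.5000, -0.2500]].
det J = 1.7500.

1.7500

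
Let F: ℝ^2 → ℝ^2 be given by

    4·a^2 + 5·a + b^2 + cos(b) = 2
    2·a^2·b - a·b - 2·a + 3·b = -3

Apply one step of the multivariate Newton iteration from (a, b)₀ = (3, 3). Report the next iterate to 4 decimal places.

(0.8630, 3.8470)

At (3, 3): F = (57.010008, 51.0000).
Jacobian J = [[8·a + 5, 2·b - sin(b)], [4·a·b - b - 2, 2·a^2 - a + 3]].
At the point, J = [[29.0000, 5.858880], [31.0000, 18.0000]] (det J = 340.374720).
Solving J·Δ = −F gives Δ = (-2.1370, 0.8470).
Then the next iterate is (a, b)₁ = (0.8630, 3.8470).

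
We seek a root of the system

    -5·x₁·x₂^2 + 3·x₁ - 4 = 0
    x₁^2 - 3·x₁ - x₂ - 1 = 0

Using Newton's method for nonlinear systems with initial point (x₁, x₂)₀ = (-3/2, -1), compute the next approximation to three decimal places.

(-0.338, -1.222)

At (-3/2, -1): F = (-1.000, 6.750).
Jacobian J = [[-5·x₂^2 + 3, -10·x₁·x₂], [2·x₁ - 3, -1]].
At the point, J = [[-2.000, -15.000], [-6.000, -1.000]] (det J = -88.000).
Solving J·Δ = −F gives Δ = (1.162, -0.222).
Then the next iterate is (x₁, x₂)₁ = (-0.338, -1.222).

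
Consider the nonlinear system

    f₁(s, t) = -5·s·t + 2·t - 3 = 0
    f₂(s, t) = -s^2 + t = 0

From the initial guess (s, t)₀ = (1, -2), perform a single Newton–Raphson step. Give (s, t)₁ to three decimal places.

At (1, -2): F = (3.000, -3.000).
Jacobian J = [[-5·t, -5·s + 2], [-2·s, 1]].
At the point, J = [[10.000, -3.000], [-2.000, 1.000]] (det J = 4.000).
Solving J·Δ = −F gives Δ = (1.500, 6.000).
Then the next iterate is (s, t)₁ = (2.500, 4.000).

(2.500, 4.000)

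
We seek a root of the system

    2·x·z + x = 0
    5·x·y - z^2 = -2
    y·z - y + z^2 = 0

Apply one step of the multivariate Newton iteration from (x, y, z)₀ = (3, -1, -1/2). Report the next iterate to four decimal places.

At (3, -1, -1/2): F = (0.0000, -13.2500, 1.7500).
Jacobian J = [[2·z + 1, 0, 2·x], [5·y, 5·x, -2·z], [0, z - 1, y + 2·z]].
At the point, J = [[0.0000, 0.0000, 6.0000], [-5.0000, 15.0000, 1.0000], [0.0000, -1.5000, -2.0000]] (det J = 45.0000).
Solving J·Δ = −F gives Δ = (0.8500, 1.1667, 0.0000).
Then the next iterate is (x, y, z)₁ = (3.8500, 0.1667, -0.5000).

(3.8500, 0.1667, -0.5000)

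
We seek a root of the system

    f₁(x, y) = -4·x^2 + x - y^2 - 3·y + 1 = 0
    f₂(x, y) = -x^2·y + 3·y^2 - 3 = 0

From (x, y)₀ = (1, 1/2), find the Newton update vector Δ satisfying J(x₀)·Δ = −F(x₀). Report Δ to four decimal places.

At (1, 1/2): F = (-3.7500, -2.7500).
Jacobian J = [[-8·x + 1, -2·y - 3], [-2·x·y, -x^2 + 6·y]].
At the point, J = [[-7.0000, -4.0000], [-1.0000, 2.0000]] (det J = -18.0000).
Solving J·Δ = −F gives Δ = (-1.0278, 0.8611).

(-1.0278, 0.8611)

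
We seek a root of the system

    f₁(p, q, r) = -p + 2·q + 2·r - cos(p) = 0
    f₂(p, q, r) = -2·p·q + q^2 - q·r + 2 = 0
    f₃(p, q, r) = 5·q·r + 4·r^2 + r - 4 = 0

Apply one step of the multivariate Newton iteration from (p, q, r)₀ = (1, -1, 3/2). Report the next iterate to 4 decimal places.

(-0.3506, -0.3905, 1.0536)

At (1, -1, 3/2): F = (-0.540302, 6.5000, -1.0000).
Jacobian J = [[sin(p) - 1, 2, 2], [-2·q, -2·p + 2·q - r, -q], [0, 5·r, 5·q + 8·r + 1]].
At the point, J = [[-0.158529, 2.0000, 2.0000], [2.0000, -5.5000, 1.0000], [0.0000, 7.5000, 8.0000]] (det J = 6.164244).
Solving J·Δ = −F gives Δ = (-1.3506, 0.6095, -0.4464).
Then the next iterate is (p, q, r)₁ = (-0.3506, -0.3905, 1.0536).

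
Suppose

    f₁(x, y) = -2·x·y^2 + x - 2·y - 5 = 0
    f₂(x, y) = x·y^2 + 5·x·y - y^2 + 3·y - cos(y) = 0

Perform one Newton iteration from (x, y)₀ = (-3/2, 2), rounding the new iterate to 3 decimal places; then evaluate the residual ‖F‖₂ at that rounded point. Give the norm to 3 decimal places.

At (-3/2, 2): F = (1.500, -18.58385).
Jacobian J = [[-2·y^2 + 1, -4·x·y - 2], [y^2 + 5·y, 2·x·y + 5·x - 2·y + sin(y) + 3]].
At the point, J = [[-7.000, 10.000], [14.000, -13.59070]] (det J = -44.86508).
Solving J·Δ = −F gives Δ = (3.688, 2.431).
Then the next iterate is (x, y)₁ = (2.188, 4.431).
Re-evaluating at (2.188, 4.431): F = (-97.59134, 85.37074), so ‖F‖₂ = 129.662.

129.662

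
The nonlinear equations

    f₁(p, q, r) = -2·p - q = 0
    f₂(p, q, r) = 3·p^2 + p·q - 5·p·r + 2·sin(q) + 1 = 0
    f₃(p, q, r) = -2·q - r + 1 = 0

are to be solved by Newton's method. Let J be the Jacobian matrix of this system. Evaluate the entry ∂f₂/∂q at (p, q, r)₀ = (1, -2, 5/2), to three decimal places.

0.168

∂f₂/∂q = p + 2·cos(q).
At (1, -2, 5/2) this is 0.168.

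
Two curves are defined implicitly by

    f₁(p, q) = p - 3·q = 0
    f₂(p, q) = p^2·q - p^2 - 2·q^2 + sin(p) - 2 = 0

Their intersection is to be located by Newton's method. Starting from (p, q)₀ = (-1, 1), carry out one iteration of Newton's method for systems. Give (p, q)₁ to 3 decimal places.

(-2.830, -0.943)

At (-1, 1): F = (-4.000, -4.84147).
Jacobian J = [[1, -3], [2·p·q - 2·p + cos(p), p^2 - 4·q]].
At the point, J = [[1.000, -3.000], [0.54030, -3.000]] (det J = -1.37909).
Solving J·Δ = −F gives Δ = (-1.830, -1.943).
Then the next iterate is (p, q)₁ = (-2.830, -0.943).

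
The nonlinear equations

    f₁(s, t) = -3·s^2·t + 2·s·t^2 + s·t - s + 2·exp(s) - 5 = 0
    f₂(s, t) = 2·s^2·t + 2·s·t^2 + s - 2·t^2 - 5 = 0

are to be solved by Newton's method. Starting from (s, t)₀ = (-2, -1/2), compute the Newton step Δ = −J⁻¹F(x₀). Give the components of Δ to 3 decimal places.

(-2.020, 1.686)

At (-2, -1/2): F = (3.27067, -12.500).
Jacobian J = [[-6·s·t + 2·t^2 + t + 2·exp(s) - 1, -3·s^2 + 4·s·t + s], [4·s·t + 2·t^2 + 1, 2·s^2 + 4·s·t - 4·t]].
At the point, J = [[-6.72933, -10.000], [5.500, 14.000]] (det J = -39.21061).
Solving J·Δ = −F gives Δ = (-2.020, 1.686).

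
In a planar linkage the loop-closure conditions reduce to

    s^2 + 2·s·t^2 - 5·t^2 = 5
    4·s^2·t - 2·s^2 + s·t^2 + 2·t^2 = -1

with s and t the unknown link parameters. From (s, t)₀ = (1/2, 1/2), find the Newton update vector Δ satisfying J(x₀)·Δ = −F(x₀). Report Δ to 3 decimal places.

At (1/2, 1/2): F = (-5.750, 1.625).
Jacobian J = [[2·s + 2·t^2, 4·s·t - 10·t], [8·s·t - 4·s + t^2, 4·s^2 + 2·s·t + 4·t]].
At the point, J = [[1.500, -4.000], [0.250, 3.500]] (det J = 6.250).
Solving J·Δ = −F gives Δ = (2.180, -0.620).

(2.180, -0.620)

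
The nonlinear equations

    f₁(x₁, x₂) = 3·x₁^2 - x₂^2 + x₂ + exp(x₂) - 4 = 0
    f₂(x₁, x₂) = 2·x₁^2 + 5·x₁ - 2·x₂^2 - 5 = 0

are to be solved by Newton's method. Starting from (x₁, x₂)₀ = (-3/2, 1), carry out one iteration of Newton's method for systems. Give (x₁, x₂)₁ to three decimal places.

(-1.376, -1.531)

At (-3/2, 1): F = (5.46828, -10.000).
Jacobian J = [[6·x₁, -2·x₂ + exp(x₂) + 1], [4·x₁ + 5, -4·x₂]].
At the point, J = [[-9.000, 1.71828], [-1.000, -4.000]] (det J = 37.71828).
Solving J·Δ = −F gives Δ = (0.124, -2.531).
Then the next iterate is (x₁, x₂)₁ = (-1.376, -1.531).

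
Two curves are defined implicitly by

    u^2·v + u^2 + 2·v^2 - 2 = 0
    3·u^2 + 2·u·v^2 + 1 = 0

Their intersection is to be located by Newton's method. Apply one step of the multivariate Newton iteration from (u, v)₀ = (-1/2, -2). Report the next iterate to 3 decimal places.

(-0.630, -1.275)

At (-1/2, -2): F = (5.750, -2.250).
Jacobian J = [[2·u·v + 2·u, u^2 + 4·v], [6·u + 2·v^2, 4·u·v]].
At the point, J = [[1.000, -7.750], [5.000, 4.000]] (det J = 42.750).
Solving J·Δ = −F gives Δ = (-0.130, 0.725).
Then the next iterate is (u, v)₁ = (-0.630, -1.275).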